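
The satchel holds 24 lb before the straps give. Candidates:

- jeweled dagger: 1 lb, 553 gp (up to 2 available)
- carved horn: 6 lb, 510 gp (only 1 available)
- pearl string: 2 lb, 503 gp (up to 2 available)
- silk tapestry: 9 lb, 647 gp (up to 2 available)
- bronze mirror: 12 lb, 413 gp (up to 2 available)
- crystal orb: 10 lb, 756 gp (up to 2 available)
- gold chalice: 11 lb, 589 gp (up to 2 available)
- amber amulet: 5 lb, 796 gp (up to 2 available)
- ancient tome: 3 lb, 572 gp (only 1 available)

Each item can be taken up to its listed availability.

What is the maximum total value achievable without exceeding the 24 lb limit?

Filling by ratio: 2×jeweled dagger + 2×pearl string + 2×amber amulet + ancient tome for 4276, with 5 lb left unused.
Dropping pearl string frees 2 lb; slotting in carved horn (6 lb) lifts the total to 4283 at 23 lb.
That's the maximum — no swap from here does better than 4283.

4283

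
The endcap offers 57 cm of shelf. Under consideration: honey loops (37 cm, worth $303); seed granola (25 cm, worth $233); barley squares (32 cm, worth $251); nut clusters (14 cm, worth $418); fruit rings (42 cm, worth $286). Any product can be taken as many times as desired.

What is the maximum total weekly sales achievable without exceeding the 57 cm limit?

Taking 4×nut clusters: 56 cm used, 1672 in weekly sales.

1672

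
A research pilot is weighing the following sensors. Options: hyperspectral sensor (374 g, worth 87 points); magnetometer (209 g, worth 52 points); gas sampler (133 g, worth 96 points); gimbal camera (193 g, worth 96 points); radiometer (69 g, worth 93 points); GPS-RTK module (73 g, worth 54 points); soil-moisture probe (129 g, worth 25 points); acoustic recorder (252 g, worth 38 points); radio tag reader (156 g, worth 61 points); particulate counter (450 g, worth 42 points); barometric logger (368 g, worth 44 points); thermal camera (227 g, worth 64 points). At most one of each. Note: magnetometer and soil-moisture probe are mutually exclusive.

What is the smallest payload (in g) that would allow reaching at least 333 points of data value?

Look for the lowest-payload combination reaching 333.
gas sampler + gimbal camera + radiometer + GPS-RTK module reaches 339 using 468 g.
Below 468 g the best achievable stays under 333.

468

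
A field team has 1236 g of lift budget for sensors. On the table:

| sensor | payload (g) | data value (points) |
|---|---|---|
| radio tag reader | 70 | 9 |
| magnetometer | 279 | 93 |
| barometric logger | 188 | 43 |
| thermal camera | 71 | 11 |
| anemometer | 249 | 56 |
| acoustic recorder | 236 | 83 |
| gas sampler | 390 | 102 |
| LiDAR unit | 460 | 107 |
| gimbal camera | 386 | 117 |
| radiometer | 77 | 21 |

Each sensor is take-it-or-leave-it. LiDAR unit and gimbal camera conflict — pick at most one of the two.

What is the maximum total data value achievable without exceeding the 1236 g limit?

370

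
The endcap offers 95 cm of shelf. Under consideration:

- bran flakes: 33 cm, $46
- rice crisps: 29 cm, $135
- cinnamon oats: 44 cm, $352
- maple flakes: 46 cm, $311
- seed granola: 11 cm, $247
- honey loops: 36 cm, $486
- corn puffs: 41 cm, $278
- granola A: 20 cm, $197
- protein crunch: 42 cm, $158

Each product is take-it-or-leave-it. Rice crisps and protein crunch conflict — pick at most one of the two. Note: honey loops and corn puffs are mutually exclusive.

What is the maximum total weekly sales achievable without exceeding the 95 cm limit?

1085

By weekly sales per cm: seed granola 22.45, honey loops 13.50, granola A 9.85 lead.
Greedy by ratio would take seed granola + honey loops + granola A: 67 cm used, total 930.
The 20 cm tied up in granola A is better spent on cinnamon oats — total rises to 1085 (91 cm).
Every other selection either busts 95 cm or breaks a pairing rule or fails to beat 1085.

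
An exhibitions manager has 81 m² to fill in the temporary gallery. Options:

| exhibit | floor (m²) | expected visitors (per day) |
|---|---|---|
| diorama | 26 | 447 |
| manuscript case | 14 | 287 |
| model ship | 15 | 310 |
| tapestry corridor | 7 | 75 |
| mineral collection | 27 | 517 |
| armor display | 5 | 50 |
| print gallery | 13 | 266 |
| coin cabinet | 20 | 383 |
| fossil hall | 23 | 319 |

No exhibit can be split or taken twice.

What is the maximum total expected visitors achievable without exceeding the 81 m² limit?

Ranking by ratio (expected visitors/m²): model ship 20.67, manuscript case 20.50, print gallery 20.46, coin cabinet 19.15.
Greedy by ratio would take manuscript case + model ship + tapestry corridor + armor display + print gallery + coin cabinet: 74 m² used, total 1371.
Replace tapestry corridor and print gallery with mineral collection: the trade gains 176 net, giving 1547 at 81 m².
The closest alternative, diorama + model ship + mineral collection + print gallery, reaches only 1540.

1547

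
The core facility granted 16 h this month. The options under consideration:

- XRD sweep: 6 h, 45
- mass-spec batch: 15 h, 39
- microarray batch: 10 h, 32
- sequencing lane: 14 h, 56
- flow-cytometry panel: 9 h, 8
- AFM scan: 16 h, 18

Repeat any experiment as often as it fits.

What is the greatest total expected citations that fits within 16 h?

90

Density check — XRD sweep 7.50, sequencing lane 4.00, microarray batch 3.20 are the best per h.
Best packing: 2×XRD sweep — 12 h, 90 total.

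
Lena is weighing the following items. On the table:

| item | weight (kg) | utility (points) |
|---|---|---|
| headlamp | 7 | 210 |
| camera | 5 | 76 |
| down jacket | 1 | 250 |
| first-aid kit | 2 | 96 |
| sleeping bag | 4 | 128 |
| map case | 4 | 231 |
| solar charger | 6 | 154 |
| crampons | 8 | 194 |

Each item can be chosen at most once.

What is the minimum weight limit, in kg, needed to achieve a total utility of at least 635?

11

Need the lightest bundle worth ≥ 635.
down jacket + first-aid kit + sleeping bag + map case: 705 utility at 11 kg.
Any bundle with less than 11 kg falls short of 635.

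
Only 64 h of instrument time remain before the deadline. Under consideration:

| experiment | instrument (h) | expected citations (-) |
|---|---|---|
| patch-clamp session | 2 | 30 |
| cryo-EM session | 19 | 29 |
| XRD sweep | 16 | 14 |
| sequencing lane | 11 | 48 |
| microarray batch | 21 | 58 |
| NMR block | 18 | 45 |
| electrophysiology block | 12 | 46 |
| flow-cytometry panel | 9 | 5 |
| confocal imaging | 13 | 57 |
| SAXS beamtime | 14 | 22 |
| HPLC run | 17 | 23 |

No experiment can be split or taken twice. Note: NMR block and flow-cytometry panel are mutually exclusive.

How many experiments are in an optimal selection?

5

Best achievable expected citations is 239.
One optimal bundle: patch-clamp session + sequencing lane + microarray batch + electrophysiology block + confocal imaging (59 h).
All optima have 5 experiments.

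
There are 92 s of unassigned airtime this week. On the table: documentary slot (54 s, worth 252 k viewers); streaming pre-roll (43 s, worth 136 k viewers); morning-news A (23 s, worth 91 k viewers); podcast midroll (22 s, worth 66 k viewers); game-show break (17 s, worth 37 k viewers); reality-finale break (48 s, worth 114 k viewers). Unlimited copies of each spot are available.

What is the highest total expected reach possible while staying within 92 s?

By expected reach per s: documentary slot 4.67, morning-news A 3.96, streaming pre-roll 3.16 lead.
The ratio heuristic lands on documentary slot + morning-news A (343) but leaves 15 s idle.
The 54 s tied up in documentary slot is better spent on 3×morning-news A — total rises to 364 (92 s).
Every other selection either busts 92 s or fails to beat 364.

364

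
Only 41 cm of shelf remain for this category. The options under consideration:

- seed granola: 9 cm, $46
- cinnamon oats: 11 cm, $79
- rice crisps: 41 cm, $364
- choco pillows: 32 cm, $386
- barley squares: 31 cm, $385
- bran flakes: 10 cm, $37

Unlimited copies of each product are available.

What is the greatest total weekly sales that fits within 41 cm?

Ranking by ratio (weekly sales/cm): barley squares 12.42, choco pillows 12.06, rice crisps 8.88.
Taking the top-ratio products first gives seed granola + barley squares for 431 (40 cm).
Dropping barley squares frees 31 cm; slotting in choco pillows (32 cm) lifts the total to 432 at 41 cm.

432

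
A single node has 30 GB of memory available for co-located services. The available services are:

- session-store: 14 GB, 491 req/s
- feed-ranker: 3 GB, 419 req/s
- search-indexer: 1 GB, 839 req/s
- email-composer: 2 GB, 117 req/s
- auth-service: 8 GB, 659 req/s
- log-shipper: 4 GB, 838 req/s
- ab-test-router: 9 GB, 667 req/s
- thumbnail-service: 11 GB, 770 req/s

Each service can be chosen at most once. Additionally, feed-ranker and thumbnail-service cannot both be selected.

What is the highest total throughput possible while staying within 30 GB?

Density check — search-indexer 839.00, log-shipper 209.50, feed-ranker 139.67, auth-service 82.38 are the best per GB.
Best packing: feed-ranker + search-indexer + email-composer + auth-service + log-shipper + ab-test-router — 27 GB, 3539 total.
That's the maximum — no feasible swap from here does better than 3539.

3539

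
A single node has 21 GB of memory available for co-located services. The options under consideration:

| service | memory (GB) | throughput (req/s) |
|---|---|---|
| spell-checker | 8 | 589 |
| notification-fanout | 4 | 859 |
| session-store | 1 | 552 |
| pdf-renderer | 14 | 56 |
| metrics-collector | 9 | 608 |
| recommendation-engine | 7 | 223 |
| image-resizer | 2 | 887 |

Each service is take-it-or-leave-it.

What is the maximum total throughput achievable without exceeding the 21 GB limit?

Taking the top-ratio services first gives spell-checker + notification-fanout + session-store + image-resizer for 2887 (15 GB).
The 8 GB tied up in spell-checker is better spent on metrics-collector — total rises to 2906 (16 GB).
An exhaustive check of the 128 subsets confirms 2906.

2906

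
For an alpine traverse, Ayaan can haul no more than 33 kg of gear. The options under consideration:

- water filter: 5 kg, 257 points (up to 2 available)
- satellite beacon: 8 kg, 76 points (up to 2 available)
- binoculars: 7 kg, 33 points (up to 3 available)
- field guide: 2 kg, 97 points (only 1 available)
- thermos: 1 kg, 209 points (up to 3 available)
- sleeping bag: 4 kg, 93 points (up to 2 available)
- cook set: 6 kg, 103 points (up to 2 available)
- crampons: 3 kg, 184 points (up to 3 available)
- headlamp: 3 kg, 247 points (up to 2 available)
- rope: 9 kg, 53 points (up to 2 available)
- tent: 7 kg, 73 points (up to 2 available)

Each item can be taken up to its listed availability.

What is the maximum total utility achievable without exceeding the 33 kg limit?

2284

2×water filter + field guide + 3×thermos + 3×crampons + 2×headlamp uses 30 of the 33 kg and totals 2284.
Nothing else within 33 kg beats 2284.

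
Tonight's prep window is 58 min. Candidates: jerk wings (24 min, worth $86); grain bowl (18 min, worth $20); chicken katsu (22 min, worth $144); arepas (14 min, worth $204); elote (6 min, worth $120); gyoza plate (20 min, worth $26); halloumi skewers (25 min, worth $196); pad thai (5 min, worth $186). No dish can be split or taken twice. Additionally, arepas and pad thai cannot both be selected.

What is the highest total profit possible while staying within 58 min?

646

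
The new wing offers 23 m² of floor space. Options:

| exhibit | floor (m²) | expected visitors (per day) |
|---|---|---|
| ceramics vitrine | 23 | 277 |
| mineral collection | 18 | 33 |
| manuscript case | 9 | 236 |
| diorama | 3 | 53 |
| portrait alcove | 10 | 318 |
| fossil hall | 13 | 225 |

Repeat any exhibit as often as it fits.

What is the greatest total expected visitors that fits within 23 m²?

Diorama + 2×portrait alcove uses 23 of the 23 m² and totals 689.
Nothing else within 23 m² beats 689.

689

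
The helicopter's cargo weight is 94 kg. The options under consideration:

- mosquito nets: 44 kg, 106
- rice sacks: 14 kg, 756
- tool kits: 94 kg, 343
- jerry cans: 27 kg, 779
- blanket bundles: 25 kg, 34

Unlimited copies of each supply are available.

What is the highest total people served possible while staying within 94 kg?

4536

6×rice sacks uses 84 of the 94 kg and totals 4536.
No other feasible combination exceeds 4536.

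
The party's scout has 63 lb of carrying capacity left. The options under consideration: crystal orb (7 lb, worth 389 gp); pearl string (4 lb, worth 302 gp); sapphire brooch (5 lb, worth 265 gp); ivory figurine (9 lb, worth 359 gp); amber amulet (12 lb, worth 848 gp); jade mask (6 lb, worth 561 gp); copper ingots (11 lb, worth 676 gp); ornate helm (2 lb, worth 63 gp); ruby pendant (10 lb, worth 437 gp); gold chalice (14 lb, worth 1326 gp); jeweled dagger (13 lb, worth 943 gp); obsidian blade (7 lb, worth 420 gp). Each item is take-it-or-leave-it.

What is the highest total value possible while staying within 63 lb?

A density-first pass picks pearl string + amber amulet + jade mask + copper ingots + ornate helm + gold chalice + jeweled dagger — 4719 at 62 lb.
Dropping copper ingots and ornate helm frees 13 lb; slotting in crystal orb + obsidian blade (14 lb) lifts the total to 4789 at 63 lb.

4789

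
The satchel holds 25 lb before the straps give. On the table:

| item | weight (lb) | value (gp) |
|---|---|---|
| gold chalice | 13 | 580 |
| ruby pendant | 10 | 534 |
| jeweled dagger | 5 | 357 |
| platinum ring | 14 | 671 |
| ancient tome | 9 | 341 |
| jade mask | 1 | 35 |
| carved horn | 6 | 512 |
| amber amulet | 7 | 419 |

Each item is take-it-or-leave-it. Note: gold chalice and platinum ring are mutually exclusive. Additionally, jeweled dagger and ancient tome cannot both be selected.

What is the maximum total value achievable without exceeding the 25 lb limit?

1540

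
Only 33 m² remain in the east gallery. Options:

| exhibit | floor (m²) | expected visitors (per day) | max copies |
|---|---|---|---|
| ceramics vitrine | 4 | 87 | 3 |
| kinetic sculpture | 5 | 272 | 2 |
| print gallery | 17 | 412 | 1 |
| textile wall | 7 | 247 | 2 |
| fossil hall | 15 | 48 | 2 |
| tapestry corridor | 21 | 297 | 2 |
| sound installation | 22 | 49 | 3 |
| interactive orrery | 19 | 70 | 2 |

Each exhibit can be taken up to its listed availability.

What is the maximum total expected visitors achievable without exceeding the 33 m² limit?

1212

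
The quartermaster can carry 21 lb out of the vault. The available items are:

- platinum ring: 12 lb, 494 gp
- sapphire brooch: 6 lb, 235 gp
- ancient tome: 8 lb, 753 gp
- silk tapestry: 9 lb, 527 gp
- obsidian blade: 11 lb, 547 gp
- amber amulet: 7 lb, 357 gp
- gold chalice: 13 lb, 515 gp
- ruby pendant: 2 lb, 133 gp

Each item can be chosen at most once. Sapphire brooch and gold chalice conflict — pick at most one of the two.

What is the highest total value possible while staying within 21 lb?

1433

The ratio heuristic lands on ancient tome + silk tapestry + ruby pendant (1413) but leaves 2 lb idle.
Replace silk tapestry with obsidian blade: the trade gains 20 net, giving 1433 at 21 lb.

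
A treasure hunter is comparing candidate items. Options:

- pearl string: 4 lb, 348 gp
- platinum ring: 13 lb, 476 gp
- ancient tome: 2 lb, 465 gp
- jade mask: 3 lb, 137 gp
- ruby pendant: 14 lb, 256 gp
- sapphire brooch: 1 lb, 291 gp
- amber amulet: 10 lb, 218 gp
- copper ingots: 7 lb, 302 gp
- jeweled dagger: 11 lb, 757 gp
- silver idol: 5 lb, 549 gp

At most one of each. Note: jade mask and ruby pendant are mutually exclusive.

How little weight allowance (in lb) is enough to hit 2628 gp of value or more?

Minimise lb subject to total value ≥ 2628.
pearl string + ancient tome + sapphire brooch + copper ingots + jeweled dagger + silver idol reaches 2712 using 30 lb.
No combination under 30 lb hits 2628.

30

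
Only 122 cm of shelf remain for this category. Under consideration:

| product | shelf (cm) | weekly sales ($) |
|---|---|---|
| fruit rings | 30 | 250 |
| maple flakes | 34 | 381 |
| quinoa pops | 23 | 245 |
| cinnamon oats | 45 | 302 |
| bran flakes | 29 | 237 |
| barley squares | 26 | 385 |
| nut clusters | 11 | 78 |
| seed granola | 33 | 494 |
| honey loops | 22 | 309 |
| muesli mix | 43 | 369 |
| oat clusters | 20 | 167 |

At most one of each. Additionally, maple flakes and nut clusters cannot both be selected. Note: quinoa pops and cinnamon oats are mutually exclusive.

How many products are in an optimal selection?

4

Best achievable weekly sales is 1569.
For example maple flakes + barley squares + seed granola + honey loops achieves it, using 115 cm.
Any selection reaching 1569 contains exactly 4 products.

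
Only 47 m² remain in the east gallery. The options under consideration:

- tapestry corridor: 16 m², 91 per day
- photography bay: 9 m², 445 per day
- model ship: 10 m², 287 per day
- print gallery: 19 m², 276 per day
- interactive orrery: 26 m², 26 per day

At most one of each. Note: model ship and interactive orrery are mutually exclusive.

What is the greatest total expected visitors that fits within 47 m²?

Photography bay + model ship + print gallery uses 38 of the 47 m² and totals 1008.

1008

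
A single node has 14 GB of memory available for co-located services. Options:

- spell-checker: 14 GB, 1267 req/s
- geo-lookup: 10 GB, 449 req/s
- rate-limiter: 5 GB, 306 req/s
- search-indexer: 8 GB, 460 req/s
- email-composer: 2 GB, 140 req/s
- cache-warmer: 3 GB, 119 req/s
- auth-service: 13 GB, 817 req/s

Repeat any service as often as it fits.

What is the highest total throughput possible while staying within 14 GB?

1267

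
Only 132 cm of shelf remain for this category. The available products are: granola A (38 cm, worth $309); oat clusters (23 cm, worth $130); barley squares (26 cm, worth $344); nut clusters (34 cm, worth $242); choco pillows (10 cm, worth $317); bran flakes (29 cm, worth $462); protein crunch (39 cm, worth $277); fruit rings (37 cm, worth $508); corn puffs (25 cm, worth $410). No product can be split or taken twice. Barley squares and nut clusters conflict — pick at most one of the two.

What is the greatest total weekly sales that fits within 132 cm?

2041

Barley squares + choco pillows + bran flakes + fruit rings + corn puffs uses 127 of the 132 cm and totals 2041.
The closest alternative, granola A + barley squares + choco pillows + bran flakes + corn puffs, reaches only 1842.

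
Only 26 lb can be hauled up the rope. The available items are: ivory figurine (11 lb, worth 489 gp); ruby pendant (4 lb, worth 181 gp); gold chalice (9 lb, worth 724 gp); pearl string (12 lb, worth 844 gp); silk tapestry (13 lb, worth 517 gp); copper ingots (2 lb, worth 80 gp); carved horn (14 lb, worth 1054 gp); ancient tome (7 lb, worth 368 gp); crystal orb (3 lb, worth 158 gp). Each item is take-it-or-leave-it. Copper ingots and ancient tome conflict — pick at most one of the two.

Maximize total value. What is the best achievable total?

Best packing: gold chalice + carved horn + crystal orb — 26 lb, 1936 total.

1936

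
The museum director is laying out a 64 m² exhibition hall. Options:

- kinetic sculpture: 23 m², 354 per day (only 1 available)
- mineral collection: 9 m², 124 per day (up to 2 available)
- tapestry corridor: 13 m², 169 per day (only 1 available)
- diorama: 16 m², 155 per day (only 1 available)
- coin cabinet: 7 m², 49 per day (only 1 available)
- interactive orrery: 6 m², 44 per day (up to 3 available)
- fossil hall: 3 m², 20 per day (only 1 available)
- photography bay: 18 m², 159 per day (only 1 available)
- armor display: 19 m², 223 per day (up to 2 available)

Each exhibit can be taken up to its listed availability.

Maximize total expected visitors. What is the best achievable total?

By expected visitors per m²: kinetic sculpture 15.39, mineral collection 13.78, tapestry corridor 13.00 lead.
Greedy by ratio would take kinetic sculpture + 2×mineral collection + tapestry corridor + interactive orrery + fossil hall: 63 m² used, total 835.
Dropping mineral collection and interactive orrery and fossil hall frees 18 m²; slotting in armor display (19 m²) lifts the total to 870 at 64 m².

870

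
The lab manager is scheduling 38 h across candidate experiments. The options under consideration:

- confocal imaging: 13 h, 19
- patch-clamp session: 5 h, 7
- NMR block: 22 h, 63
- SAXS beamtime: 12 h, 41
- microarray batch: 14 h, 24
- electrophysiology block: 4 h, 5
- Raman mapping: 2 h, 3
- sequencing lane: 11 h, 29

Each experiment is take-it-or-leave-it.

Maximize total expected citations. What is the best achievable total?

Filling by ratio: NMR block + SAXS beamtime + Raman mapping for 107, with 2 h left unused.
Dropping Raman mapping frees 2 h; slotting in electrophysiology block (4 h) lifts the total to 109 at 38 h.

109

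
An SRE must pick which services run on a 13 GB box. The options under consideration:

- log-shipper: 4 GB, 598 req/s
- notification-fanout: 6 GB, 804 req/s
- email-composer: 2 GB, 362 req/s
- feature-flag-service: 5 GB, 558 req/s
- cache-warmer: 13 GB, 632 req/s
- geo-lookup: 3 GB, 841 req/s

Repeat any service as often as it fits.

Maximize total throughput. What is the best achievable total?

3364

Taking 4×geo-lookup: 12 GB used, 3364 in throughput.
No other feasible combination exceeds 3364.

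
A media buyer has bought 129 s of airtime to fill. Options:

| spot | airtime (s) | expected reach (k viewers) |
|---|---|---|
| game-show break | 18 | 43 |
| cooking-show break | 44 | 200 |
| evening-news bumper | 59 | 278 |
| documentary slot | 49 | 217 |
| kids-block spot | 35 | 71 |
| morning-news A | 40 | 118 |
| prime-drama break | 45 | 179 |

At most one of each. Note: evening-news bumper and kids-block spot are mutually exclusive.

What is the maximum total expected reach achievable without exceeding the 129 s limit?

Ranking by ratio (expected reach/s): evening-news bumper 4.71, cooking-show break 4.55, documentary slot 4.43.
The ratio heuristic lands on game-show break + cooking-show break + evening-news bumper (521) but leaves 8 s idle.
The 44 s tied up in cooking-show break is better spent on documentary slot — total rises to 538 (126 s).
Every other selection either busts 129 s or breaks a pairing rule or fails to beat 538.

538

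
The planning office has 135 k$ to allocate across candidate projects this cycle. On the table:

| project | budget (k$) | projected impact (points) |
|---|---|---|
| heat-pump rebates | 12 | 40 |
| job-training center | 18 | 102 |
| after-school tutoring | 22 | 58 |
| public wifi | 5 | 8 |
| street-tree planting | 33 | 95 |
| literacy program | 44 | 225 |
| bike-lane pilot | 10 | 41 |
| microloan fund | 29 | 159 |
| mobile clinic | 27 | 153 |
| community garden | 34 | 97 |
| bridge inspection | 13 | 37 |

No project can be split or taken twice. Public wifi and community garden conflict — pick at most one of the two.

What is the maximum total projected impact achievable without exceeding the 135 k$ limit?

Best packing: job-training center + public wifi + literacy program + bike-lane pilot + microloan fund + mobile clinic — 133 k$, 688 total.
Next best is heat-pump rebates + job-training center + public wifi + literacy program + microloan fund + mobile clinic at 687 (135 k$) — short by 1.

688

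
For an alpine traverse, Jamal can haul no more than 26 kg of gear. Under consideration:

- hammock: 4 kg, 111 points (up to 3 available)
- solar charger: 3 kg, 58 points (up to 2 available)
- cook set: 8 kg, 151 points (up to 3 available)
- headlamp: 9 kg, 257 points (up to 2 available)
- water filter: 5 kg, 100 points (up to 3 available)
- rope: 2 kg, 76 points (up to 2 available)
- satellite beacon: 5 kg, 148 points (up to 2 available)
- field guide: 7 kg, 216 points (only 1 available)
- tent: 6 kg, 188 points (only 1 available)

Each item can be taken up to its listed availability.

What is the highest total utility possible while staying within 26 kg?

815

By utility per kg: rope 38.00, tent 31.33, field guide 30.86, satellite beacon 29.60 lead.
Best packing: hammock + 2×rope + satellite beacon + field guide + tent — 26 kg, 815 total.
That's the maximum — no swap from here does better than 815.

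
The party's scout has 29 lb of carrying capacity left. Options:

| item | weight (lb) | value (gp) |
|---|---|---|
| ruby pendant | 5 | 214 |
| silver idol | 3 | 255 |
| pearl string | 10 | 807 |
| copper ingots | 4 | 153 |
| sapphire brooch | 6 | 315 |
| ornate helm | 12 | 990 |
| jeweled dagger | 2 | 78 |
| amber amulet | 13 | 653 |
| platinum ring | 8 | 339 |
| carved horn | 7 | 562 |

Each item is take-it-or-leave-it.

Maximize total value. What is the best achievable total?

2359

Filling by ratio: silver idol + pearl string + ornate helm + jeweled dagger for 2130, with 2 lb left unused.
The 5 lb tied up in silver idol and jeweled dagger is better spent on carved horn — total rises to 2359 (29 lb).
Runner-up silver idol + pearl string + copper ingots + ornate helm tops out at 2205.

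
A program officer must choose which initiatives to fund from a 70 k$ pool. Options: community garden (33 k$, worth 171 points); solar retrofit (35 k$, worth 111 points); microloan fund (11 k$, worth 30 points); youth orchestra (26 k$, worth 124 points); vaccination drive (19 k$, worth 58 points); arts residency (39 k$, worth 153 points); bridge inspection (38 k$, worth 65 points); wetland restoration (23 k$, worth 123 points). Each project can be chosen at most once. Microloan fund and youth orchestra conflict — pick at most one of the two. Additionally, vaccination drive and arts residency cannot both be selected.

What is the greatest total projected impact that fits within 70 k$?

324

Community garden + microloan fund + wetland restoration uses 67 of the 70 k$ and totals 324.
The spare 3 k$ is too small for any remaining project, and no feasible exchange beats 324.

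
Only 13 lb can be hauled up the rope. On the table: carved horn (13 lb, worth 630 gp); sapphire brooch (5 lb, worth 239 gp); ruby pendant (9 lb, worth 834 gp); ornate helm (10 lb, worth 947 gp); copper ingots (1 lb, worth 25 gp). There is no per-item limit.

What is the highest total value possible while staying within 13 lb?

1022

Ranking by ratio (value/lb): ornate helm 94.70, ruby pendant 92.67, carved horn 48.46.
Best packing: ornate helm + 3×copper ingots — 13 lb, 1022 total.
Every other selection either busts 13 lb or fails to beat 1022.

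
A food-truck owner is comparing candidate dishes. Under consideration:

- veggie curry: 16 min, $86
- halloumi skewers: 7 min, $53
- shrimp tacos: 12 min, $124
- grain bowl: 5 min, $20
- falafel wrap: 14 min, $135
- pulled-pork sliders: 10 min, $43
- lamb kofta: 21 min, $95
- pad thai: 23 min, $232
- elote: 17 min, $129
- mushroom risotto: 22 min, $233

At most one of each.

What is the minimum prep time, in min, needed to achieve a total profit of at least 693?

Look for the lowest-prep combination reaching 693.
Taking shrimp tacos + falafel wrap + pad thai + mushroom risotto gives 724 (≥ 693) for 71 min.
No combination under 71 min hits 693.

71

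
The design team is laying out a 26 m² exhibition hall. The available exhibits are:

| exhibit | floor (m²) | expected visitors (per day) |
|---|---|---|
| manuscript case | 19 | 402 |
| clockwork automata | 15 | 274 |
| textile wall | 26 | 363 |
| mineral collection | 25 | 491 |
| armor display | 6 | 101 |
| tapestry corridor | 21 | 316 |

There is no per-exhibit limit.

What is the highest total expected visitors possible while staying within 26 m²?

Taking manuscript case + armor display: 25 m² used, 503 in expected visitors.
No other feasible combination exceeds 503.

503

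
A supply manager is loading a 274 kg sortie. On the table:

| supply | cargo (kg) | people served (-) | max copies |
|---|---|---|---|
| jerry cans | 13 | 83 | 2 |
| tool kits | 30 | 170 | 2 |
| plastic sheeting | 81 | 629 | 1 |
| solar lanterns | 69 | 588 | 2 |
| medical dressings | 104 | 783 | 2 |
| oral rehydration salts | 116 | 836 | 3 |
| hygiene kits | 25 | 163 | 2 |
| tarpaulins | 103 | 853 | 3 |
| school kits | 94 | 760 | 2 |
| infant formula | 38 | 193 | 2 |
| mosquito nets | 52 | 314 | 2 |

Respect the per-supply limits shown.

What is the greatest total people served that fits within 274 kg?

2201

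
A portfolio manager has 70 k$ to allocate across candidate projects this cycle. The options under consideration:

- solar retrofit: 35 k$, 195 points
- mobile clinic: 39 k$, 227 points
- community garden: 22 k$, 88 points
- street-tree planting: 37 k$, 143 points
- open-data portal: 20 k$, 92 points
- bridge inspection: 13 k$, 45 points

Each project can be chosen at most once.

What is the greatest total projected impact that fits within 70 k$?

A density-first pass picks mobile clinic + open-data portal — 319 at 59 k$.
Dropping mobile clinic frees 39 k$; slotting in solar retrofit + bridge inspection (48 k$) lifts the total to 332 at 68 k$.
The spare 2 k$ is too small for any remaining project, and no exchange beats 332.

332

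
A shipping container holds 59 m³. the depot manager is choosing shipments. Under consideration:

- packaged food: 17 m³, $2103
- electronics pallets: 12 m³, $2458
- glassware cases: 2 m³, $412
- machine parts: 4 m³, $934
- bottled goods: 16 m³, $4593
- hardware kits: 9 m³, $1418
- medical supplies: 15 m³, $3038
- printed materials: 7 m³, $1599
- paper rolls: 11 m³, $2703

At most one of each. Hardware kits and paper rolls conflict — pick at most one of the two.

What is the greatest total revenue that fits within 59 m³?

13726

Greedy by ratio would take electronics pallets + glassware cases + machine parts + bottled goods + printed materials + paper rolls: 52 m³ used, total 12699.
The 9 m³ tied up in glassware cases and printed materials is better spent on medical supplies — total rises to 13726 (58 m³).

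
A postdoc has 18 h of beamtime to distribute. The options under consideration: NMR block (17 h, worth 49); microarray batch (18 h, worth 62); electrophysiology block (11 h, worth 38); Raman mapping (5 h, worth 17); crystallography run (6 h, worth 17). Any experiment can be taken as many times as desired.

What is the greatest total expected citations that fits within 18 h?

62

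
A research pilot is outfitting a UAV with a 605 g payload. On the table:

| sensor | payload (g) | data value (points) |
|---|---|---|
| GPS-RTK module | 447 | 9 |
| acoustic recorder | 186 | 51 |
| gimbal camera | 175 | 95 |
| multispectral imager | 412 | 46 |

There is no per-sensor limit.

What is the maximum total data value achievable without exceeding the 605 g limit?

285

The ratio ordering already packs tightly: 3×gimbal camera, 525 g, 285.
That's the maximum — no swap from here does better than 285.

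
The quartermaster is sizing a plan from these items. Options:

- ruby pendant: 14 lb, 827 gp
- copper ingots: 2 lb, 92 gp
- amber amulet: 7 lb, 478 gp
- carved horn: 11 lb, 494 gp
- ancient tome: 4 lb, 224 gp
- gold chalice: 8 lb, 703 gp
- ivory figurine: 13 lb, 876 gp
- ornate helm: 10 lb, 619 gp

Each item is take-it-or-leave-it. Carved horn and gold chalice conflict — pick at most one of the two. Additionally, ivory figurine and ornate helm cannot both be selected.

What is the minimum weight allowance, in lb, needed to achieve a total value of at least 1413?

Need the lightest bundle worth ≥ 1413.
Taking copper ingots + gold chalice + ornate helm gives 1414 (≥ 1413) for 20 lb.
Any bundle with less than 20 lb falls short of 1413.

20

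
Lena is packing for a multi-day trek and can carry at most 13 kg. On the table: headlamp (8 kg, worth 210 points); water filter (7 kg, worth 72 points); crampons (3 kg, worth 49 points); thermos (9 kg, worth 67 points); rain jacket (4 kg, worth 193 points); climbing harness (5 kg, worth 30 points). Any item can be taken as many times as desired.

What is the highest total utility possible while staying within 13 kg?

Best packing: 3×rain jacket — 12 kg, 579 total.
Every other selection either busts 13 kg or fails to beat 579.

579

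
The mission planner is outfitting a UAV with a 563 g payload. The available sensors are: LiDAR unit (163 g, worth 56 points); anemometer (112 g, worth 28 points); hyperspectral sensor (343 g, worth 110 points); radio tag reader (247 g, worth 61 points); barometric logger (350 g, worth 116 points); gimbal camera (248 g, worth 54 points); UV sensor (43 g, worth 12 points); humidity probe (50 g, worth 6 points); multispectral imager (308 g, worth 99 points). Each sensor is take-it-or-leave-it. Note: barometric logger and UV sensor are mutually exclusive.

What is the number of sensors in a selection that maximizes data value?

3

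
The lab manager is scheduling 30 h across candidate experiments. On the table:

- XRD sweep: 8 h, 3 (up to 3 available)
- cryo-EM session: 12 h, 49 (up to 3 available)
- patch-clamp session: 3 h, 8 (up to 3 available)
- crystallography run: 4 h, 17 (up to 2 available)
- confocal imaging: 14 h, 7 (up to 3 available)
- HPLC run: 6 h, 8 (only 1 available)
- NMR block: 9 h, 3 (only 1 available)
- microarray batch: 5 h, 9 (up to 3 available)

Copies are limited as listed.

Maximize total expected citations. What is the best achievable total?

The ratio heuristic lands on cryo-EM session + 3×patch-clamp session + 2×crystallography run (107) but leaves 1 h idle.
The 13 h tied up in 3×patch-clamp session and crystallography run is better spent on cryo-EM session — total rises to 115 (28 h).

115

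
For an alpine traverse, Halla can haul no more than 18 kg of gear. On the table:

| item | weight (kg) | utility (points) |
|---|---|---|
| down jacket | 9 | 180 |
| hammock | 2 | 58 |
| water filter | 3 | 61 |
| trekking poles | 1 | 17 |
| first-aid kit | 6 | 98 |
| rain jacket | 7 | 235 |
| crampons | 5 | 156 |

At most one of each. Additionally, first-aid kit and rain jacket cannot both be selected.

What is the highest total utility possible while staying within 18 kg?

Ranking by ratio (utility/kg): rain jacket 33.57, crampons 31.20, hammock 29.00, water filter 20.33.
Taking hammock + water filter + trekking poles + rain jacket + crampons: 18 kg used, 527 in utility.
Runner-up hammock + water filter + rain jacket + crampons tops out at 510.

527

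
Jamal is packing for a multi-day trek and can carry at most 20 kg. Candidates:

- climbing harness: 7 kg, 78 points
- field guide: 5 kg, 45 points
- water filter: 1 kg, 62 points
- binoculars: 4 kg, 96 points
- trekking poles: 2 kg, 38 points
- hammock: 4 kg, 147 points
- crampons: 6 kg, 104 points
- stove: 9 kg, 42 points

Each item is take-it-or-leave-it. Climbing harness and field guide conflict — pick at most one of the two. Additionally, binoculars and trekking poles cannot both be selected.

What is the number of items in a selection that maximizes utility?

Optimal total is 454.
One optimal bundle: field guide + water filter + binoculars + hammock + crampons (20 kg).
All optima have 5 items.

5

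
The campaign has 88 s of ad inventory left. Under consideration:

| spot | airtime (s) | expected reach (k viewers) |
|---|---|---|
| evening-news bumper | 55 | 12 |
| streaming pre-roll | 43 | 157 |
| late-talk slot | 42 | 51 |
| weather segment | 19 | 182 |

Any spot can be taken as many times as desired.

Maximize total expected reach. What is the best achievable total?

Taking 4×weather segment: 76 s used, 728 in expected reach.

728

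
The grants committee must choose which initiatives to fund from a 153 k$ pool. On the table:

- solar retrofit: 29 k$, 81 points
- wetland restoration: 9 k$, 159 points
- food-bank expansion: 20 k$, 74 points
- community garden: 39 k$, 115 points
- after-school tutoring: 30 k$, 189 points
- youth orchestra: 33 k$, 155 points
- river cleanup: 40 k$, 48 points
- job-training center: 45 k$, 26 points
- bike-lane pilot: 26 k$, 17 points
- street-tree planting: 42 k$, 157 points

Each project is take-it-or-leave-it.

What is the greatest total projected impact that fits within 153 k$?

775

A density-first pass picks wetland restoration + food-bank expansion + after-school tutoring + youth orchestra + street-tree planting — 734 at 134 k$.
Replace food-bank expansion with community garden: the trade gains 41 net, giving 775 at 153 k$.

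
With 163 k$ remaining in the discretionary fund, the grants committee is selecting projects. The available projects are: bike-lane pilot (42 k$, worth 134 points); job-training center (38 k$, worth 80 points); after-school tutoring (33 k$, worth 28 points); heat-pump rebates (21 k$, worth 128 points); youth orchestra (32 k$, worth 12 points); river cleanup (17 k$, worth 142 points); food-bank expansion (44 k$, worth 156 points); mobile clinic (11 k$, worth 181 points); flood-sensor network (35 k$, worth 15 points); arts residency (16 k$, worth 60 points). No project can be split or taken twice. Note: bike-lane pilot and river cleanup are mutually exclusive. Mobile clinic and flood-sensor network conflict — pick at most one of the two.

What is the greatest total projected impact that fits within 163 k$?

747

Ranking by ratio (projected impact/k$): mobile clinic 16.45, river cleanup 8.35, heat-pump rebates 6.10, arts residency 3.75.
Best packing: job-training center + heat-pump rebates + river cleanup + food-bank expansion + mobile clinic + arts residency — 147 k$, 747 total.
Runner-up job-training center + heat-pump rebates + youth orchestra + river cleanup + food-bank expansion + mobile clinic tops out at 699.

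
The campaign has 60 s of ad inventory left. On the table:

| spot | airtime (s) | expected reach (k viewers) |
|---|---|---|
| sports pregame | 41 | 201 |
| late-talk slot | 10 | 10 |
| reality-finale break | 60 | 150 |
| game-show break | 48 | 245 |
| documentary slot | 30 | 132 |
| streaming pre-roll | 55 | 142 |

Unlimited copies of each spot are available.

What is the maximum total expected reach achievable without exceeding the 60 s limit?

The ratio heuristic lands on late-talk slot + game-show break (255) but leaves 2 s idle.
The 58 s tied up in late-talk slot and game-show break is better spent on 2×documentary slot — total rises to 264 (60 s).
No other feasible combination exceeds 264.

264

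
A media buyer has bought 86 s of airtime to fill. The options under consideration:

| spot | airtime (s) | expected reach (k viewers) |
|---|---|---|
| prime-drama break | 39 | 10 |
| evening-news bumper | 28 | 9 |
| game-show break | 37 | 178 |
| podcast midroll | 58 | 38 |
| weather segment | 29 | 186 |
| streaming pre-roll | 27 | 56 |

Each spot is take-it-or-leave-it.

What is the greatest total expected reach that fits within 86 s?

Taking game-show break + weather segment: 66 s used, 364 in expected reach.
Next best is evening-news bumper + weather segment + streaming pre-roll at 251 (84 s) — short by 113.

364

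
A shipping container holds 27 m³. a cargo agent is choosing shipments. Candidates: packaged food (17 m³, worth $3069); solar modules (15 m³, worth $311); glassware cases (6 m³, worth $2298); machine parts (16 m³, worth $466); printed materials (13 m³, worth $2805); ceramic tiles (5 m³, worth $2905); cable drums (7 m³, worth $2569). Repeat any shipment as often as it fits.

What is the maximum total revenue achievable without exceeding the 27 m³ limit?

14525

Density check — ceramic tiles 581.00, glassware cases 383.00, cable drums 367.00 are the best per m³.
5×ceramic tiles uses 25 of the 27 m³ and totals 14525.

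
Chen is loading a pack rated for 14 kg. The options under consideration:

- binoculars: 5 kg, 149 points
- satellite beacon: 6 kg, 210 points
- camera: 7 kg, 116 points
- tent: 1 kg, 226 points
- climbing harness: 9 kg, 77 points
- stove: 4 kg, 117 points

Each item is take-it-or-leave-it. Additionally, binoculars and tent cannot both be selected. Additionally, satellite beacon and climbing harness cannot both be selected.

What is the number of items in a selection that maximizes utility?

3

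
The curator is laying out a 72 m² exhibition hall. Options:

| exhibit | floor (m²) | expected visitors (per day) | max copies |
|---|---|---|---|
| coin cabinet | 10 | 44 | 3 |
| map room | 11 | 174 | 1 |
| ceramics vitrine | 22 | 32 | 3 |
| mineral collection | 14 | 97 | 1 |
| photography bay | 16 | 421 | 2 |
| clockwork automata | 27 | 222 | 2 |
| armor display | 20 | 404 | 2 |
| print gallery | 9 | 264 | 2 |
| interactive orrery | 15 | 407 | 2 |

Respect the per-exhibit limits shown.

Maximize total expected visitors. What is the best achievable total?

1920

The ratio heuristic lands on photography bay + 2×print gallery + 2×interactive orrery (1763) but leaves 8 m² idle.
Dropping print gallery frees 9 m²; slotting in photography bay (16 m²) lifts the total to 1920 at 71 m².
The spare 1 m² is too small for any remaining exhibit, and no exchange beats 1920.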